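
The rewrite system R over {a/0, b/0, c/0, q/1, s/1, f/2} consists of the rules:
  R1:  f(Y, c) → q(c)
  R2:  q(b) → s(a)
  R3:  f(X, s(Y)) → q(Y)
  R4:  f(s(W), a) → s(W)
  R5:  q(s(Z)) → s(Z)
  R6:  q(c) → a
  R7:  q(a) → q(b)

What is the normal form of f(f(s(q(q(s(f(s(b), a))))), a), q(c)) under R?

s(s(s(b)))

1. f(f(s(q(q(s(f(s(b), a))))), a), q(c))  →  f(s(q(q(s(f(s(b), a))))), q(c))   [R4 at 1]
2. f(s(q(q(s(f(s(b), a))))), q(c))  →  f(s(q(s(f(s(b), a)))), q(c))   [R5 at 1.1.1]
3. f(s(q(s(f(s(b), a)))), q(c))  →  f(s(s(f(s(b), a))), q(c))   [R5 at 1.1]
4. f(s(s(f(s(b), a))), q(c))  →  f(s(s(s(b))), q(c))   [R4 at 1.1.1]
5. f(s(s(s(b))), q(c))  →  f(s(s(s(b))), a)   [R6 at 2]
6. f(s(s(s(b))), a)  →  s(s(s(b)))   [R4 at ε]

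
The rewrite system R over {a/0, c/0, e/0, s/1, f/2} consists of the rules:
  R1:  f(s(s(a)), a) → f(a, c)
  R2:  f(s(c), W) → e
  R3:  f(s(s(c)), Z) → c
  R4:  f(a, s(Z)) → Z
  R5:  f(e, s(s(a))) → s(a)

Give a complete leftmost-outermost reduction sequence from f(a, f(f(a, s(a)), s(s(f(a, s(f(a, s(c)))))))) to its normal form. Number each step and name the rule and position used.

c

1. f(a, f(f(a, s(a)), s(s(f(a, s(f(a, s(c))))))))  →  f(a, f(a, s(s(f(a, s(f(a, s(c))))))))   [R4 at 2.1]
2. f(a, f(a, s(s(f(a, s(f(a, s(c))))))))  →  f(a, s(f(a, s(f(a, s(c))))))   [R4 at 2]
3. f(a, s(f(a, s(f(a, s(c))))))  →  f(a, s(f(a, s(c))))   [R4 at ε]
4. f(a, s(f(a, s(c))))  →  f(a, s(c))   [R4 at ε]
5. f(a, s(c))  →  c   [R4 at ε]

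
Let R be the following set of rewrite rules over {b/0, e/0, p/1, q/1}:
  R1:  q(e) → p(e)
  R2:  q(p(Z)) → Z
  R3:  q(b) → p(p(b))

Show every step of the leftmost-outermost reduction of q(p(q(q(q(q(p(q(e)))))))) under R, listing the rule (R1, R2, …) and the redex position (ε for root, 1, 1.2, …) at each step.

1. q(p(q(q(q(q(p(q(e))))))))  →  q(q(q(q(p(q(e))))))   [R2 at ε]
2. q(q(q(q(p(q(e))))))  →  q(q(q(q(e))))   [R2 at 1.1.1]
3. q(q(q(q(e))))  →  q(q(q(p(e))))   [R1 at 1.1.1]
4. q(q(q(p(e))))  →  q(q(e))   [R2 at 1.1]
5. q(q(e))  →  q(p(e))   [R1 at 1]
6. q(p(e))  →  e   [R2 at ε]

e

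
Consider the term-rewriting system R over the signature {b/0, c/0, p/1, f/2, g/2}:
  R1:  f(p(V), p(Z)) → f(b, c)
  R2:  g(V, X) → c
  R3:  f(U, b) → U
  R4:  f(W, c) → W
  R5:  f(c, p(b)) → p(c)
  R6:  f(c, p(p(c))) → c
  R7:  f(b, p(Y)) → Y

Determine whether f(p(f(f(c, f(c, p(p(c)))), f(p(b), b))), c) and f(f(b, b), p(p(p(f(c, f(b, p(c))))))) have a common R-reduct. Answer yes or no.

Reduce t₁ = f(p(f(f(c, f(c, p(p(c)))), f(p(b), b))), c):
1. f(p(f(f(c, f(c, p(p(c)))), f(p(b), b))), c)  →  p(f(f(c, f(c, p(p(c)))), f(p(b), b)))   [R4 at ε]
2. p(f(f(c, f(c, p(p(c)))), f(p(b), b)))  →  p(f(f(c, c), f(p(b), b)))   [R6 at 1.1.2]
3. p(f(f(c, c), f(p(b), b)))  →  p(f(c, f(p(b), b)))   [R4 at 1.1]
4. p(f(c, f(p(b), b)))  →  p(f(c, p(b)))   [R3 at 1.2]
5. p(f(c, p(b)))  →  p(p(c))   [R5 at 1]

Reduce t₂ = f(f(b, b), p(p(p(f(c, f(b, p(c))))))):
1. f(f(b, b), p(p(p(f(c, f(b, p(c)))))))  →  f(b, p(p(p(f(c, f(b, p(c)))))))   [R3 at 1]
2. f(b, p(p(p(f(c, f(b, p(c)))))))  →  p(p(f(c, f(b, p(c)))))   [R7 at ε]
3. p(p(f(c, f(b, p(c)))))  →  p(p(f(c, c)))   [R7 at 1.1.2]
4. p(p(f(c, c)))  →  p(p(c))   [R4 at 1.1]

yes — NF(t₁) = p(p(c)), NF(t₂) = p(p(c))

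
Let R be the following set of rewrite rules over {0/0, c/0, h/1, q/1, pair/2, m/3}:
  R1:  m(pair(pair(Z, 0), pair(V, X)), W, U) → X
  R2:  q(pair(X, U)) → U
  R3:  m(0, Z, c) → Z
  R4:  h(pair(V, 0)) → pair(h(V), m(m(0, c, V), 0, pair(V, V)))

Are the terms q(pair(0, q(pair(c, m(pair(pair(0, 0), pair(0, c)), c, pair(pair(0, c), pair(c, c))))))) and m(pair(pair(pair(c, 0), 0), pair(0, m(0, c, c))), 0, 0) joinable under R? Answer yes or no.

Reduce t₁ = q(pair(0, q(pair(c, m(pair(pair(0, 0), pair(0, c)), c, pair(pair(0, c), pair(c, c))))))):
1. q(pair(0, q(pair(c, m(pair(pair(0, 0), pair(0, c)), c, pair(pair(0, c), pair(c, c)))))))  →  q(pair(c, m(pair(pair(0, 0), pair(0, c)), c, pair(pair(0, c), pair(c, c)))))   [R2 at ε]
2. q(pair(c, m(pair(pair(0, 0), pair(0, c)), c, pair(pair(0, c), pair(c, c)))))  →  m(pair(pair(0, 0), pair(0, c)), c, pair(pair(0, c), pair(c, c)))   [R2 at ε]
3. m(pair(pair(0, 0), pair(0, c)), c, pair(pair(0, c), pair(c, c)))  →  c   [R1 at ε]

Reduce t₂ = m(pair(pair(pair(c, 0), 0), pair(0, m(0, c, c))), 0, 0):
1. m(pair(pair(pair(c, 0), 0), pair(0, m(0, c, c))), 0, 0)  →  m(0, c, c)   [R1 at ε]
2. m(0, c, c)  →  c   [R3 at ε]

yes — NF(t₁) = c, NF(t₂) = c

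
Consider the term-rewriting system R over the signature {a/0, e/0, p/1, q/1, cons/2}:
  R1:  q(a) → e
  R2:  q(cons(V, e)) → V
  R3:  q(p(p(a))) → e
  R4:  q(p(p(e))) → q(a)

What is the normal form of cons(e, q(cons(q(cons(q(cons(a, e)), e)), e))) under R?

1. cons(e, q(cons(q(cons(q(cons(a, e)), e)), e)))  →  cons(e, q(cons(q(cons(a, e)), e)))   [R2 at 2]
2. cons(e, q(cons(q(cons(a, e)), e)))  →  cons(e, q(cons(a, e)))   [R2 at 2]
3. cons(e, q(cons(a, e)))  →  cons(e, a)   [R2 at 2]

cons(e, a)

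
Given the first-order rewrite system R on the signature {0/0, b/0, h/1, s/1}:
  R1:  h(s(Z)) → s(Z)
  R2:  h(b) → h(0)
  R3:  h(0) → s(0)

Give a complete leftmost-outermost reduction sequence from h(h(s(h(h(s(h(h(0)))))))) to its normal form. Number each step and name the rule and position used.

s(s(s(0)))

1. h(h(s(h(h(s(h(h(0))))))))  →  h(s(h(h(s(h(h(0)))))))   [R1 at 1]
2. h(s(h(h(s(h(h(0)))))))  →  s(h(h(s(h(h(0))))))   [R1 at ε]
3. s(h(h(s(h(h(0))))))  →  s(h(s(h(h(0)))))   [R1 at 1.1]
4. s(h(s(h(h(0)))))  →  s(s(h(h(0))))   [R1 at 1]
5. s(s(h(h(0))))  →  s(s(h(s(0))))   [R3 at 1.1.1]
6. s(s(h(s(0))))  →  s(s(s(0)))   [R1 at 1.1]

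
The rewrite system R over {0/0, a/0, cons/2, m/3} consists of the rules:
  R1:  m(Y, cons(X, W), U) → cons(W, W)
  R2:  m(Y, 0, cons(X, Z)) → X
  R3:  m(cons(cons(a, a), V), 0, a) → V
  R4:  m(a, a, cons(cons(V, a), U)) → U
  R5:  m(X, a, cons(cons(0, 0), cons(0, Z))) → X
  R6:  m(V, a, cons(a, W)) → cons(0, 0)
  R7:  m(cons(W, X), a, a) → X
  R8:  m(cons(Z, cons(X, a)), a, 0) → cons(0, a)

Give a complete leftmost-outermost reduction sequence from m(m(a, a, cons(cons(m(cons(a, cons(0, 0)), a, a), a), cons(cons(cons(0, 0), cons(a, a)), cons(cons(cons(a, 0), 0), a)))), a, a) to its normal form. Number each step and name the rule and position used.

1. m(m(a, a, cons(cons(m(cons(a, cons(0, 0)), a, a), a), cons(cons(cons(0, 0), cons(a, a)), cons(cons(cons(a, 0), 0), a)))), a, a)  →  m(cons(cons(cons(0, 0), cons(a, a)), cons(cons(cons(a, 0), 0), a)), a, a)   [R4 at 1]
2. m(cons(cons(cons(0, 0), cons(a, a)), cons(cons(cons(a, 0), 0), a)), a, a)  →  cons(cons(cons(a, 0), 0), a)   [R7 at ε]

cons(cons(cons(a, 0), 0), a)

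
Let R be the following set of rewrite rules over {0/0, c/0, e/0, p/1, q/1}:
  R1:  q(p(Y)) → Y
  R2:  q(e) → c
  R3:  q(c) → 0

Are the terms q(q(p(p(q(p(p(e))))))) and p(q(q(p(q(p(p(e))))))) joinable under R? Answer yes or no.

yes — NF(t₁) = p(e), NF(t₂) = p(e)

Reduce t₁ = q(q(p(p(q(p(p(e))))))):
1. q(q(p(p(q(p(p(e)))))))  →  q(p(q(p(p(e)))))   [R1 at 1]
2. q(p(q(p(p(e)))))  →  q(p(p(e)))   [R1 at ε]
3. q(p(p(e)))  →  p(e)   [R1 at ε]

Reduce t₂ = p(q(q(p(q(p(p(e))))))):
1. p(q(q(p(q(p(p(e)))))))  →  p(q(q(p(p(e)))))   [R1 at 1.1]
2. p(q(q(p(p(e)))))  →  p(q(p(e)))   [R1 at 1.1]
3. p(q(p(e)))  →  p(e)   [R1 at 1]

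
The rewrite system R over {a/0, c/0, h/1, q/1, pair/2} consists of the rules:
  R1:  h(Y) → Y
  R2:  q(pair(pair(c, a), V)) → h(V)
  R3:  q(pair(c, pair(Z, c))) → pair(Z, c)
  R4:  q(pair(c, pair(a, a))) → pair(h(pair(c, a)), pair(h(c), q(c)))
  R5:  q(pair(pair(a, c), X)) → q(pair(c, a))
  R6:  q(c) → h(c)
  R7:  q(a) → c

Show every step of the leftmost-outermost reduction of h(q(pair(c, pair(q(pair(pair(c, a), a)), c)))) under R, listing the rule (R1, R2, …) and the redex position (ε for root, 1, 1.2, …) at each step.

1. h(q(pair(c, pair(q(pair(pair(c, a), a)), c))))  →  q(pair(c, pair(q(pair(pair(c, a), a)), c)))   [R1 at ε]
2. q(pair(c, pair(q(pair(pair(c, a), a)), c)))  →  pair(q(pair(pair(c, a), a)), c)   [R3 at ε]
3. pair(q(pair(pair(c, a), a)), c)  →  pair(h(a), c)   [R2 at 1]
4. pair(h(a), c)  →  pair(a, c)   [R1 at 1]

pair(a, c)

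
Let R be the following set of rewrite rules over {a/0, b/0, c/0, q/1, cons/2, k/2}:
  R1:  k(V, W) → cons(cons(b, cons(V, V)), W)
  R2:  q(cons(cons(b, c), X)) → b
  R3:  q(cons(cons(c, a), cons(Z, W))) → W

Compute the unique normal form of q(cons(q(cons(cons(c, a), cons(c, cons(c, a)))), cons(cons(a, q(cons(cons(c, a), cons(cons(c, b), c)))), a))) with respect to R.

a

1. q(cons(q(cons(cons(c, a), cons(c, cons(c, a)))), cons(cons(a, q(cons(cons(c, a), cons(cons(c, b), c)))), a)))  →  q(cons(cons(c, a), cons(cons(a, q(cons(cons(c, a), cons(cons(c, b), c)))), a)))   [R3 at 1.1]
2. q(cons(cons(c, a), cons(cons(a, q(cons(cons(c, a), cons(cons(c, b), c)))), a)))  →  a   [R3 at ε]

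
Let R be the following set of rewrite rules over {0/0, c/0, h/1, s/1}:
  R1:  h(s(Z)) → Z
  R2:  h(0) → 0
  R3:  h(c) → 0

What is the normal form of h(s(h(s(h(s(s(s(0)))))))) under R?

1. h(s(h(s(h(s(s(s(0))))))))  →  h(s(h(s(s(s(0))))))   [R1 at ε]
2. h(s(h(s(s(s(0))))))  →  h(s(s(s(0))))   [R1 at ε]
3. h(s(s(s(0))))  →  s(s(0))   [R1 at ε]

s(s(0))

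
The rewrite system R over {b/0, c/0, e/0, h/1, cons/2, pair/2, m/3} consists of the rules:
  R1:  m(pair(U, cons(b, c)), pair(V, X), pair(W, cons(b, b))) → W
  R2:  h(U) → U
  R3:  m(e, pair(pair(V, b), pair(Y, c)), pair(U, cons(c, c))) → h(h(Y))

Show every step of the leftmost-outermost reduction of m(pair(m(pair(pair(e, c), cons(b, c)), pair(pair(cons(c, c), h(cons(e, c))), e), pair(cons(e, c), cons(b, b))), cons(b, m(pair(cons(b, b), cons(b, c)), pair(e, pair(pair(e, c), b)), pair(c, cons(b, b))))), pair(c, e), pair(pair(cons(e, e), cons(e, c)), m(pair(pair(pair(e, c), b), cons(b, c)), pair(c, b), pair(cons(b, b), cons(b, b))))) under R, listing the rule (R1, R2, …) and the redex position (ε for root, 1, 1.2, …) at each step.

pair(cons(e, e), cons(e, c))

1. m(pair(m(pair(pair(e, c), cons(b, c)), pair(pair(cons(c, c), h(cons(e, c))), e), pair(cons(e, c), cons(b, b))), cons(b, m(pair(cons(b, b), cons(b, c)), pair(e, pair(pair(e, c), b)), pair(c, cons(b, b))))), pair(c, e), pair(pair(cons(e, e), cons(e, c)), m(pair(pair(pair(e, c), b), cons(b, c)), pair(c, b), pair(cons(b, b), cons(b, b)))))  →  m(pair(cons(e, c), cons(b, m(pair(cons(b, b), cons(b, c)), pair(e, pair(pair(e, c), b)), pair(c, cons(b, b))))), pair(c, e), pair(pair(cons(e, e), cons(e, c)), m(pair(pair(pair(e, c), b), cons(b, c)), pair(c, b), pair(cons(b, b), cons(b, b)))))   [R1 at 1.1]
2. m(pair(cons(e, c), cons(b, m(pair(cons(b, b), cons(b, c)), pair(e, pair(pair(e, c), b)), pair(c, cons(b, b))))), pair(c, e), pair(pair(cons(e, e), cons(e, c)), m(pair(pair(pair(e, c), b), cons(b, c)), pair(c, b), pair(cons(b, b), cons(b, b)))))  →  m(pair(cons(e, c), cons(b, c)), pair(c, e), pair(pair(cons(e, e), cons(e, c)), m(pair(pair(pair(e, c), b), cons(b, c)), pair(c, b), pair(cons(b, b), cons(b, b)))))   [R1 at 1.2.2]
3. m(pair(cons(e, c), cons(b, c)), pair(c, e), pair(pair(cons(e, e), cons(e, c)), m(pair(pair(pair(e, c), b), cons(b, c)), pair(c, b), pair(cons(b, b), cons(b, b)))))  →  m(pair(cons(e, c), cons(b, c)), pair(c, e), pair(pair(cons(e, e), cons(e, c)), cons(b, b)))   [R1 at 3.2]
4. m(pair(cons(e, c), cons(b, c)), pair(c, e), pair(pair(cons(e, e), cons(e, c)), cons(b, b)))  →  pair(cons(e, e), cons(e, c))   [R1 at ε]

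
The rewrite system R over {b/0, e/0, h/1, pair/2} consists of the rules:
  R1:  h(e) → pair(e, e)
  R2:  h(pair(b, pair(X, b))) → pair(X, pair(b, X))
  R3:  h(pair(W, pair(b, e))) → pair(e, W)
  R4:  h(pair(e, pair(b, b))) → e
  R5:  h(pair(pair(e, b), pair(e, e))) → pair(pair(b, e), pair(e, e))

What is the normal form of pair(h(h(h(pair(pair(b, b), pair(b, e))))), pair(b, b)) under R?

1. pair(h(h(h(pair(pair(b, b), pair(b, e))))), pair(b, b))  →  pair(h(h(pair(e, pair(b, b)))), pair(b, b))   [R3 at 1.1.1]
2. pair(h(h(pair(e, pair(b, b)))), pair(b, b))  →  pair(h(e), pair(b, b))   [R4 at 1.1]
3. pair(h(e), pair(b, b))  →  pair(pair(e, e), pair(b, b))   [R1 at 1]

pair(pair(e, e), pair(b, b))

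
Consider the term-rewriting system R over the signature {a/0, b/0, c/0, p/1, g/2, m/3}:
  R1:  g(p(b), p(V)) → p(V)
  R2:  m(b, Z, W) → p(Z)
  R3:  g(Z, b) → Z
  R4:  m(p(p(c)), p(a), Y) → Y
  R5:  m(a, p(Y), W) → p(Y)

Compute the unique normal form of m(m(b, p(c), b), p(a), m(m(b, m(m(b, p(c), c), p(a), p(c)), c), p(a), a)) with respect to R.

a

1. m(m(b, p(c), b), p(a), m(m(b, m(m(b, p(c), c), p(a), p(c)), c), p(a), a))  →  m(p(p(c)), p(a), m(m(b, m(m(b, p(c), c), p(a), p(c)), c), p(a), a))   [R2 at 1]
2. m(p(p(c)), p(a), m(m(b, m(m(b, p(c), c), p(a), p(c)), c), p(a), a))  →  m(m(b, m(m(b, p(c), c), p(a), p(c)), c), p(a), a)   [R4 at ε]
3. m(m(b, m(m(b, p(c), c), p(a), p(c)), c), p(a), a)  →  m(p(m(m(b, p(c), c), p(a), p(c))), p(a), a)   [R2 at 1]
4. m(p(m(m(b, p(c), c), p(a), p(c))), p(a), a)  →  m(p(m(p(p(c)), p(a), p(c))), p(a), a)   [R2 at 1.1.1]
5. m(p(m(p(p(c)), p(a), p(c))), p(a), a)  →  m(p(p(c)), p(a), a)   [R4 at 1.1]
6. m(p(p(c)), p(a), a)  →  a   [R4 at ε]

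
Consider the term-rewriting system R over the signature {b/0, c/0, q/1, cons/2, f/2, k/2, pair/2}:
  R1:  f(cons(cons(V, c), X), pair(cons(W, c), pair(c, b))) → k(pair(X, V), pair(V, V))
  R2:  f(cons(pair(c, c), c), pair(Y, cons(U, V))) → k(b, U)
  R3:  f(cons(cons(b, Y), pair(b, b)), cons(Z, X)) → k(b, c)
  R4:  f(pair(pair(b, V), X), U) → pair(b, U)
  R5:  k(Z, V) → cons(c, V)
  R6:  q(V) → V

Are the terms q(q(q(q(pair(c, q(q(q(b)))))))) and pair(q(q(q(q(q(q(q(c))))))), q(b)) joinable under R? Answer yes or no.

yes — NF(t₁) = pair(c, b), NF(t₂) = pair(c, b)

Reduce t₁ = q(q(q(q(pair(c, q(q(q(b)))))))):
1. q(q(q(q(pair(c, q(q(q(b))))))))  →  q(q(q(pair(c, q(q(q(b)))))))   [R6 at ε]
2. q(q(q(pair(c, q(q(q(b)))))))  →  q(q(pair(c, q(q(q(b))))))   [R6 at ε]
3. q(q(pair(c, q(q(q(b))))))  →  q(pair(c, q(q(q(b)))))   [R6 at ε]
4. q(pair(c, q(q(q(b)))))  →  pair(c, q(q(q(b))))   [R6 at ε]
5. pair(c, q(q(q(b))))  →  pair(c, q(q(b)))   [R6 at 2]
6. pair(c, q(q(b)))  →  pair(c, q(b))   [R6 at 2]
7. pair(c, q(b))  →  pair(c, b)   [R6 at 2]

Reduce t₂ = pair(q(q(q(q(q(q(q(c))))))), q(b)):
1. pair(q(q(q(q(q(q(q(c))))))), q(b))  →  pair(q(q(q(q(q(q(c)))))), q(b))   [R6 at 1]
2. pair(q(q(q(q(q(q(c)))))), q(b))  →  pair(q(q(q(q(q(c))))), q(b))   [R6 at 1]
3. pair(q(q(q(q(q(c))))), q(b))  →  pair(q(q(q(q(c)))), q(b))   [R6 at 1]
4. pair(q(q(q(q(c)))), q(b))  →  pair(q(q(q(c))), q(b))   [R6 at 1]
5. pair(q(q(q(c))), q(b))  →  pair(q(q(c)), q(b))   [R6 at 1]
6. pair(q(q(c)), q(b))  →  pair(q(c), q(b))   [R6 at 1]
7. pair(q(c), q(b))  →  pair(c, q(b))   [R6 at 1]
8. pair(c, q(b))  →  pair(c, b)   [R6 at 2]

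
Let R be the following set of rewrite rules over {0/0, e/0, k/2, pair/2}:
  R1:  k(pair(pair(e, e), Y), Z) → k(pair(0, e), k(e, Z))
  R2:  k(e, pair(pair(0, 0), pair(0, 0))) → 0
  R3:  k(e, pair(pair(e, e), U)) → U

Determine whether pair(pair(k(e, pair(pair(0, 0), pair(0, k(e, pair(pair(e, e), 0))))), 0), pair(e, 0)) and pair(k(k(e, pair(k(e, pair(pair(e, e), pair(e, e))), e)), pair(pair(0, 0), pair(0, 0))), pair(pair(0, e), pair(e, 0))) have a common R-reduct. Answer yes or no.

Reduce t₁ = pair(pair(k(e, pair(pair(0, 0), pair(0, k(e, pair(pair(e, e), 0))))), 0), pair(e, 0)):
1. pair(pair(k(e, pair(pair(0, 0), pair(0, k(e, pair(pair(e, e), 0))))), 0), pair(e, 0))  →  pair(pair(k(e, pair(pair(0, 0), pair(0, 0))), 0), pair(e, 0))   [R3 at 1.1.2.2.2]
2. pair(pair(k(e, pair(pair(0, 0), pair(0, 0))), 0), pair(e, 0))  →  pair(pair(0, 0), pair(e, 0))   [R2 at 1.1]

Reduce t₂ = pair(k(k(e, pair(k(e, pair(pair(e, e), pair(e, e))), e)), pair(pair(0, 0), pair(0, 0))), pair(pair(0, e), pair(e, 0))):
1. pair(k(k(e, pair(k(e, pair(pair(e, e), pair(e, e))), e)), pair(pair(0, 0), pair(0, 0))), pair(pair(0, e), pair(e, 0)))  →  pair(k(k(e, pair(pair(e, e), e)), pair(pair(0, 0), pair(0, 0))), pair(pair(0, e), pair(e, 0)))   [R3 at 1.1.2.1]
2. pair(k(k(e, pair(pair(e, e), e)), pair(pair(0, 0), pair(0, 0))), pair(pair(0, e), pair(e, 0)))  →  pair(k(e, pair(pair(0, 0), pair(0, 0))), pair(pair(0, e), pair(e, 0)))   [R3 at 1.1]
3. pair(k(e, pair(pair(0, 0), pair(0, 0))), pair(pair(0, e), pair(e, 0)))  →  pair(0, pair(pair(0, e), pair(e, 0)))   [R2 at 1]

no — NF(t₁) = pair(pair(0, 0), pair(e, 0)), NF(t₂) = pair(0, pair(pair(0, e), pair(e, 0)))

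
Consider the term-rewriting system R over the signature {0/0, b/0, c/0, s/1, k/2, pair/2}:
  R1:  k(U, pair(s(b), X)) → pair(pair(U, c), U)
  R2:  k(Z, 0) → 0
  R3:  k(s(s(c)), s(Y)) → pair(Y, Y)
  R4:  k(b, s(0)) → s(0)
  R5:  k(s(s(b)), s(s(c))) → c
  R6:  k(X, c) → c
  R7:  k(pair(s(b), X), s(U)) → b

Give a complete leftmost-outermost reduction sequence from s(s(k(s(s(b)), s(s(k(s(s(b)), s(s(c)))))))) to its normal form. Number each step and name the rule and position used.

1. s(s(k(s(s(b)), s(s(k(s(s(b)), s(s(c))))))))  →  s(s(k(s(s(b)), s(s(c)))))   [R5 at 1.1.2.1.1]
2. s(s(k(s(s(b)), s(s(c)))))  →  s(s(c))   [R5 at 1.1]

s(s(c))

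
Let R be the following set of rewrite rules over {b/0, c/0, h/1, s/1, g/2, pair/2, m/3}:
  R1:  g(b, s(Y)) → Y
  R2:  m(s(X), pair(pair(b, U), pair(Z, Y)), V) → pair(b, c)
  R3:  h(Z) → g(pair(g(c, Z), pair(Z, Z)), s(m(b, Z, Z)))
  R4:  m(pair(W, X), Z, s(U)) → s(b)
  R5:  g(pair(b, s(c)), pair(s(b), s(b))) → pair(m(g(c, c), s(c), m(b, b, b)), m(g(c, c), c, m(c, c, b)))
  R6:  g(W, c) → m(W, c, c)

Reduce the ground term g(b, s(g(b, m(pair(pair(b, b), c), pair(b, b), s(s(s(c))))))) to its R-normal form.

b

1. g(b, s(g(b, m(pair(pair(b, b), c), pair(b, b), s(s(s(c)))))))  →  g(b, m(pair(pair(b, b), c), pair(b, b), s(s(s(c)))))   [R1 at ε]
2. g(b, m(pair(pair(b, b), c), pair(b, b), s(s(s(c)))))  →  g(b, s(b))   [R4 at 2]
3. g(b, s(b))  →  b   [R1 at ε]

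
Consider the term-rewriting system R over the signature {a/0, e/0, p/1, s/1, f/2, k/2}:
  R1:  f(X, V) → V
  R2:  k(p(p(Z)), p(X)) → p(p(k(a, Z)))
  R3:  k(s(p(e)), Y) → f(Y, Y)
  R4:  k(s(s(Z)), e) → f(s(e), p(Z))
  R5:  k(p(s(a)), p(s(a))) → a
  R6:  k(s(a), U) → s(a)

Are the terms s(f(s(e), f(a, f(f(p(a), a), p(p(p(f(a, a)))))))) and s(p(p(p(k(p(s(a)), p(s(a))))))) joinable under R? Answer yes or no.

yes — NF(t₁) = s(p(p(p(a)))), NF(t₂) = s(p(p(p(a))))

Reduce t₁ = s(f(s(e), f(a, f(f(p(a), a), p(p(p(f(a, a)))))))):
1. s(f(s(e), f(a, f(f(p(a), a), p(p(p(f(a, a))))))))  →  s(f(a, f(f(p(a), a), p(p(p(f(a, a)))))))   [R1 at 1]
2. s(f(a, f(f(p(a), a), p(p(p(f(a, a)))))))  →  s(f(f(p(a), a), p(p(p(f(a, a))))))   [R1 at 1]
3. s(f(f(p(a), a), p(p(p(f(a, a))))))  →  s(p(p(p(f(a, a)))))   [R1 at 1]
4. s(p(p(p(f(a, a)))))  →  s(p(p(p(a))))   [R1 at 1.1.1.1]

Reduce t₂ = s(p(p(p(k(p(s(a)), p(s(a))))))):
1. s(p(p(p(k(p(s(a)), p(s(a)))))))  →  s(p(p(p(a))))   [R5 at 1.1.1.1]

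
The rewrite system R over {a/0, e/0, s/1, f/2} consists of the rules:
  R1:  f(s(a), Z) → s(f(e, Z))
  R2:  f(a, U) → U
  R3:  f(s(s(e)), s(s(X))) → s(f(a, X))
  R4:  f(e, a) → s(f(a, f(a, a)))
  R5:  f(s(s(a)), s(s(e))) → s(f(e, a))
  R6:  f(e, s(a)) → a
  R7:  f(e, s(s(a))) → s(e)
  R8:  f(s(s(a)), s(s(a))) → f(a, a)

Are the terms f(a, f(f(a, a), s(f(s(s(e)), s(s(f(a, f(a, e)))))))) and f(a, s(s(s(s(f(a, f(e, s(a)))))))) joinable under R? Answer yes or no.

Reduce t₁ = f(a, f(f(a, a), s(f(s(s(e)), s(s(f(a, f(a, e)))))))):
1. f(a, f(f(a, a), s(f(s(s(e)), s(s(f(a, f(a, e))))))))  →  f(f(a, a), s(f(s(s(e)), s(s(f(a, f(a, e)))))))   [R2 at ε]
2. f(f(a, a), s(f(s(s(e)), s(s(f(a, f(a, e)))))))  →  f(a, s(f(s(s(e)), s(s(f(a, f(a, e)))))))   [R2 at 1]
3. f(a, s(f(s(s(e)), s(s(f(a, f(a, e)))))))  →  s(f(s(s(e)), s(s(f(a, f(a, e))))))   [R2 at ε]
4. s(f(s(s(e)), s(s(f(a, f(a, e))))))  →  s(s(f(a, f(a, f(a, e)))))   [R3 at 1]
5. s(s(f(a, f(a, f(a, e)))))  →  s(s(f(a, f(a, e))))   [R2 at 1.1]
6. s(s(f(a, f(a, e))))  →  s(s(f(a, e)))   [R2 at 1.1]
7. s(s(f(a, e)))  →  s(s(e))   [R2 at 1.1]

Reduce t₂ = f(a, s(s(s(s(f(a, f(e, s(a)))))))):
1. f(a, s(s(s(s(f(a, f(e, s(a))))))))  →  s(s(s(s(f(a, f(e, s(a)))))))   [R2 at ε]
2. s(s(s(s(f(a, f(e, s(a)))))))  →  s(s(s(s(f(e, s(a))))))   [R2 at 1.1.1.1]
3. s(s(s(s(f(e, s(a))))))  →  s(s(s(s(a))))   [R6 at 1.1.1.1]

no — NF(t₁) = s(s(e)), NF(t₂) = s(s(s(s(a))))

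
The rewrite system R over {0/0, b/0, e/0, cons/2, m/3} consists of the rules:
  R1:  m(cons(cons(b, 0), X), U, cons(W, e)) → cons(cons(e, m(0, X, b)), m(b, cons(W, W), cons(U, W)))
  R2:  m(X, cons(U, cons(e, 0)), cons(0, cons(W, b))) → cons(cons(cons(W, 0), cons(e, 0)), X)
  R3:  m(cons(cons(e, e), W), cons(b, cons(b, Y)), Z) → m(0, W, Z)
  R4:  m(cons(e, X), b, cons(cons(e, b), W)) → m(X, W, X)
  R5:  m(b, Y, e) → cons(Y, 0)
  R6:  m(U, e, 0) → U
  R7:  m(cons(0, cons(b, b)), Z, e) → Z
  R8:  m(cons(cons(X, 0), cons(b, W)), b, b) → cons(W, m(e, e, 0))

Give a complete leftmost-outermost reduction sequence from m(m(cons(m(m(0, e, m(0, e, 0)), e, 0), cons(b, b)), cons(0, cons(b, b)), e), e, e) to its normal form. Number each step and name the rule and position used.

e

1. m(m(cons(m(m(0, e, m(0, e, 0)), e, 0), cons(b, b)), cons(0, cons(b, b)), e), e, e)  →  m(m(cons(m(0, e, m(0, e, 0)), cons(b, b)), cons(0, cons(b, b)), e), e, e)   [R6 at 1.1.1]
2. m(m(cons(m(0, e, m(0, e, 0)), cons(b, b)), cons(0, cons(b, b)), e), e, e)  →  m(m(cons(m(0, e, 0), cons(b, b)), cons(0, cons(b, b)), e), e, e)   [R6 at 1.1.1.3]
3. m(m(cons(m(0, e, 0), cons(b, b)), cons(0, cons(b, b)), e), e, e)  →  m(m(cons(0, cons(b, b)), cons(0, cons(b, b)), e), e, e)   [R6 at 1.1.1]
4. m(m(cons(0, cons(b, b)), cons(0, cons(b, b)), e), e, e)  →  m(cons(0, cons(b, b)), e, e)   [R7 at 1]
5. m(cons(0, cons(b, b)), e, e)  →  e   [R7 at ε]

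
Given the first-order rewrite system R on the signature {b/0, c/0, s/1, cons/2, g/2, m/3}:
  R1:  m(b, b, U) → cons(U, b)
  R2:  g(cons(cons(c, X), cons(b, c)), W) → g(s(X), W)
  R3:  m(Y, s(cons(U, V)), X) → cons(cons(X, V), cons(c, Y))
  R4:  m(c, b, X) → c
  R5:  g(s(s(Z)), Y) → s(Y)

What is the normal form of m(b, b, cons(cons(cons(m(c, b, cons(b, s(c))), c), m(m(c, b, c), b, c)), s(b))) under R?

1. m(b, b, cons(cons(cons(m(c, b, cons(b, s(c))), c), m(m(c, b, c), b, c)), s(b)))  →  cons(cons(cons(cons(m(c, b, cons(b, s(c))), c), m(m(c, b, c), b, c)), s(b)), b)   [R1 at ε]
2. cons(cons(cons(cons(m(c, b, cons(b, s(c))), c), m(m(c, b, c), b, c)), s(b)), b)  →  cons(cons(cons(cons(c, c), m(m(c, b, c), b, c)), s(b)), b)   [R4 at 1.1.1.1]
3. cons(cons(cons(cons(c, c), m(m(c, b, c), b, c)), s(b)), b)  →  cons(cons(cons(cons(c, c), m(c, b, c)), s(b)), b)   [R4 at 1.1.2.1]
4. cons(cons(cons(cons(c, c), m(c, b, c)), s(b)), b)  →  cons(cons(cons(cons(c, c), c), s(b)), b)   [R4 at 1.1.2]

cons(cons(cons(cons(c, c), c), s(b)), b)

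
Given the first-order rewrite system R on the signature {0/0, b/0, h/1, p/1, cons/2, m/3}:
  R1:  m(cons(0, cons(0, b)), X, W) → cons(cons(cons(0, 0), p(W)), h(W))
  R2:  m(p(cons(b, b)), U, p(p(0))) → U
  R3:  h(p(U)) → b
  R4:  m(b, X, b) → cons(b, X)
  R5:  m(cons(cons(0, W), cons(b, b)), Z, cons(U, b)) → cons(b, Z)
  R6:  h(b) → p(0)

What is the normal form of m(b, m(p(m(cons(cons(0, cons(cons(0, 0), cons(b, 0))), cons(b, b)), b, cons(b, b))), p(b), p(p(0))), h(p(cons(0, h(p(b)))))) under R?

cons(b, p(b))

1. m(b, m(p(m(cons(cons(0, cons(cons(0, 0), cons(b, 0))), cons(b, b)), b, cons(b, b))), p(b), p(p(0))), h(p(cons(0, h(p(b))))))  →  m(b, m(p(cons(b, b)), p(b), p(p(0))), h(p(cons(0, h(p(b))))))   [R5 at 2.1.1]
2. m(b, m(p(cons(b, b)), p(b), p(p(0))), h(p(cons(0, h(p(b))))))  →  m(b, p(b), h(p(cons(0, h(p(b))))))   [R2 at 2]
3. m(b, p(b), h(p(cons(0, h(p(b))))))  →  m(b, p(b), b)   [R3 at 3]
4. m(b, p(b), b)  →  cons(b, p(b))   [R4 at ε]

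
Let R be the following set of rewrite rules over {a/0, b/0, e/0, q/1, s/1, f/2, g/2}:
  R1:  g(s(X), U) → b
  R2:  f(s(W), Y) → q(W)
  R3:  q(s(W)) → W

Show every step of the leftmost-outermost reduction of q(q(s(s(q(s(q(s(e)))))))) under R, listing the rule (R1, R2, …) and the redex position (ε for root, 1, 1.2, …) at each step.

1. q(q(s(s(q(s(q(s(e))))))))  →  q(s(q(s(q(s(e))))))   [R3 at 1]
2. q(s(q(s(q(s(e))))))  →  q(s(q(s(e))))   [R3 at ε]
3. q(s(q(s(e))))  →  q(s(e))   [R3 at ε]
4. q(s(e))  →  e   [R3 at ε]

e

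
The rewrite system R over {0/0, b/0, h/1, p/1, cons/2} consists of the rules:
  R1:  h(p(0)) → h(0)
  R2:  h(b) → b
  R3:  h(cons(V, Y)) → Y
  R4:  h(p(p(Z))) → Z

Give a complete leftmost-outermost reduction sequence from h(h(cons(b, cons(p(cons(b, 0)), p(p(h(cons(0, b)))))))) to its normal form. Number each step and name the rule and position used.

1. h(h(cons(b, cons(p(cons(b, 0)), p(p(h(cons(0, b))))))))  →  h(cons(p(cons(b, 0)), p(p(h(cons(0, b))))))   [R3 at 1]
2. h(cons(p(cons(b, 0)), p(p(h(cons(0, b))))))  →  p(p(h(cons(0, b))))   [R3 at ε]
3. p(p(h(cons(0, b))))  →  p(p(b))   [R3 at 1.1]

p(p(b))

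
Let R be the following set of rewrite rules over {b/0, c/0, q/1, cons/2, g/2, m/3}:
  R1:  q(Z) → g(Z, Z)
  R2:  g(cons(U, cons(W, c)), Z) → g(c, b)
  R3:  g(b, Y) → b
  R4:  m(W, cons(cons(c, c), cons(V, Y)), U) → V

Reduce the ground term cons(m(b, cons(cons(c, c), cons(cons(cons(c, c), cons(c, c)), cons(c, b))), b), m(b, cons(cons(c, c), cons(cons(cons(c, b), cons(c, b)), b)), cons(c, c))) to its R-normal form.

cons(cons(cons(c, c), cons(c, c)), cons(cons(c, b), cons(c, b)))

1. cons(m(b, cons(cons(c, c), cons(cons(cons(c, c), cons(c, c)), cons(c, b))), b), m(b, cons(cons(c, c), cons(cons(cons(c, b), cons(c, b)), b)), cons(c, c)))  →  cons(cons(cons(c, c), cons(c, c)), m(b, cons(cons(c, c), cons(cons(cons(c, b), cons(c, b)), b)), cons(c, c)))   [R4 at 1]
2. cons(cons(cons(c, c), cons(c, c)), m(b, cons(cons(c, c), cons(cons(cons(c, b), cons(c, b)), b)), cons(c, c)))  →  cons(cons(cons(c, c), cons(c, c)), cons(cons(c, b), cons(c, b)))   [R4 at 2]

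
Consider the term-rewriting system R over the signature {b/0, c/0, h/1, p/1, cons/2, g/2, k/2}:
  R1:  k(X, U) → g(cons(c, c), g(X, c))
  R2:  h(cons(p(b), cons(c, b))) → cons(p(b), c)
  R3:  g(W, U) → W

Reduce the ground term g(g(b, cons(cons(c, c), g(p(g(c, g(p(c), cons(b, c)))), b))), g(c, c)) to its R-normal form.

1. g(g(b, cons(cons(c, c), g(p(g(c, g(p(c), cons(b, c)))), b))), g(c, c))  →  g(b, cons(cons(c, c), g(p(g(c, g(p(c), cons(b, c)))), b)))   [R3 at ε]
2. g(b, cons(cons(c, c), g(p(g(c, g(p(c), cons(b, c)))), b)))  →  b   [R3 at ε]

b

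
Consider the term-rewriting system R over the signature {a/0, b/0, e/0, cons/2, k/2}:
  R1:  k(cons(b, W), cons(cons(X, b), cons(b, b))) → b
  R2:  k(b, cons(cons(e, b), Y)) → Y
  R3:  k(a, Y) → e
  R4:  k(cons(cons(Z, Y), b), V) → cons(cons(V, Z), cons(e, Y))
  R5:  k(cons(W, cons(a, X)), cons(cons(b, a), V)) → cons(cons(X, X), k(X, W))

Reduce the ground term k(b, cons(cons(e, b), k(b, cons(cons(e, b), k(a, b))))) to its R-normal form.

e

1. k(b, cons(cons(e, b), k(b, cons(cons(e, b), k(a, b)))))  →  k(b, cons(cons(e, b), k(a, b)))   [R2 at ε]
2. k(b, cons(cons(e, b), k(a, b)))  →  k(a, b)   [R2 at ε]
3. k(a, b)  →  e   [R3 at ε]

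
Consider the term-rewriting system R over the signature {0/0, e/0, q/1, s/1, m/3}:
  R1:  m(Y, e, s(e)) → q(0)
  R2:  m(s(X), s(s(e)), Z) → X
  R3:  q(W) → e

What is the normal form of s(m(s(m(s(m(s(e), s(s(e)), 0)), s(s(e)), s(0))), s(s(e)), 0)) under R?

1. s(m(s(m(s(m(s(e), s(s(e)), 0)), s(s(e)), s(0))), s(s(e)), 0))  →  s(m(s(m(s(e), s(s(e)), 0)), s(s(e)), s(0)))   [R2 at 1]
2. s(m(s(m(s(e), s(s(e)), 0)), s(s(e)), s(0)))  →  s(m(s(e), s(s(e)), 0))   [R2 at 1]
3. s(m(s(e), s(s(e)), 0))  →  s(e)   [R2 at 1]

s(e)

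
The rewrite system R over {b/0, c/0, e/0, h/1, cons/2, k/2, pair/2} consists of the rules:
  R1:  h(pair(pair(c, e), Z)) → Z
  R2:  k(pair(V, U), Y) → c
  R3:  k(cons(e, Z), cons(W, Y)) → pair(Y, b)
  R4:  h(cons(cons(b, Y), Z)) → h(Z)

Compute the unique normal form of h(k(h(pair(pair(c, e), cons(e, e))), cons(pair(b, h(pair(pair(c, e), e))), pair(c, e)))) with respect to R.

1. h(k(h(pair(pair(c, e), cons(e, e))), cons(pair(b, h(pair(pair(c, e), e))), pair(c, e))))  →  h(k(cons(e, e), cons(pair(b, h(pair(pair(c, e), e))), pair(c, e))))   [R1 at 1.1]
2. h(k(cons(e, e), cons(pair(b, h(pair(pair(c, e), e))), pair(c, e))))  →  h(pair(pair(c, e), b))   [R3 at 1]
3. h(pair(pair(c, e), b))  →  b   [R1 at ε]

b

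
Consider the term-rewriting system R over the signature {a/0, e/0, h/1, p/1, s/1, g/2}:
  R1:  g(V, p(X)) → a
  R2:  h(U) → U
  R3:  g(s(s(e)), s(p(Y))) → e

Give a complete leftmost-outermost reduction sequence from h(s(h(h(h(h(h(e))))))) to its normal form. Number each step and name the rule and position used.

s(e)

1. h(s(h(h(h(h(h(e)))))))  →  s(h(h(h(h(h(e))))))   [R2 at ε]
2. s(h(h(h(h(h(e))))))  →  s(h(h(h(h(e)))))   [R2 at 1]
3. s(h(h(h(h(e)))))  →  s(h(h(h(e))))   [R2 at 1]
4. s(h(h(h(e))))  →  s(h(h(e)))   [R2 at 1]
5. s(h(h(e)))  →  s(h(e))   [R2 at 1]
6. s(h(e))  →  s(e)   [R2 at 1]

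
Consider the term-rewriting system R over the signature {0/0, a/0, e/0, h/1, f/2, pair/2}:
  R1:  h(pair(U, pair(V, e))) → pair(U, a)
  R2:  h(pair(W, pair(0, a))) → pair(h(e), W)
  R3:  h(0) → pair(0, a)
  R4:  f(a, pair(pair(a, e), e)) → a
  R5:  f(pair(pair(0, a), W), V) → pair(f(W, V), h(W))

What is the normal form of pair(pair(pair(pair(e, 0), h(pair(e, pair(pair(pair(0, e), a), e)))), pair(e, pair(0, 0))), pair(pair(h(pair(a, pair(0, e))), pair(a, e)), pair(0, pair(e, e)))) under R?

1. pair(pair(pair(pair(e, 0), h(pair(e, pair(pair(pair(0, e), a), e)))), pair(e, pair(0, 0))), pair(pair(h(pair(a, pair(0, e))), pair(a, e)), pair(0, pair(e, e))))  →  pair(pair(pair(pair(e, 0), pair(e, a)), pair(e, pair(0, 0))), pair(pair(h(pair(a, pair(0, e))), pair(a, e)), pair(0, pair(e, e))))   [R1 at 1.1.2]
2. pair(pair(pair(pair(e, 0), pair(e, a)), pair(e, pair(0, 0))), pair(pair(h(pair(a, pair(0, e))), pair(a, e)), pair(0, pair(e, e))))  →  pair(pair(pair(pair(e, 0), pair(e, a)), pair(e, pair(0, 0))), pair(pair(pair(a, a), pair(a, e)), pair(0, pair(e, e))))   [R1 at 2.1.1]

pair(pair(pair(pair(e, 0), pair(e, a)), pair(e, pair(0, 0))), pair(pair(pair(a, a), pair(a, e)), pair(0, pair(e, e))))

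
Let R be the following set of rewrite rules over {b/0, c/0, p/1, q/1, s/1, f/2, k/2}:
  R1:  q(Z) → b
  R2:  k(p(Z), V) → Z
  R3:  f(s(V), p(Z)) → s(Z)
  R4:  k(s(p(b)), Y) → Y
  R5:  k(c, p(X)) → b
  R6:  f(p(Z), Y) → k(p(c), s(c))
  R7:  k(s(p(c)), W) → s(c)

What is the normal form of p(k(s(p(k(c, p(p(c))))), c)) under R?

1. p(k(s(p(k(c, p(p(c))))), c))  →  p(k(s(p(b)), c))   [R5 at 1.1.1.1]
2. p(k(s(p(b)), c))  →  p(c)   [R4 at 1]

p(c)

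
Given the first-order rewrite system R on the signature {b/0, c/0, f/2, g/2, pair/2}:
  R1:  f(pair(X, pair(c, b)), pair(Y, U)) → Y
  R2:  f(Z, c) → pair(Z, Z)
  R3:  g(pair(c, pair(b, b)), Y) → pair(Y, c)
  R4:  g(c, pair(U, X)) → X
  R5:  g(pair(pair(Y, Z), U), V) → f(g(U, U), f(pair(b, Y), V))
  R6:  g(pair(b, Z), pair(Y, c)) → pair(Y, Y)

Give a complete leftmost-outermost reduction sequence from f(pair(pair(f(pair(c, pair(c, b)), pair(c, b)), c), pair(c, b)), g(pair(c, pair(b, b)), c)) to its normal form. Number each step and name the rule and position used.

c

1. f(pair(pair(f(pair(c, pair(c, b)), pair(c, b)), c), pair(c, b)), g(pair(c, pair(b, b)), c))  →  f(pair(pair(c, c), pair(c, b)), g(pair(c, pair(b, b)), c))   [R1 at 1.1.1]
2. f(pair(pair(c, c), pair(c, b)), g(pair(c, pair(b, b)), c))  →  f(pair(pair(c, c), pair(c, b)), pair(c, c))   [R3 at 2]
3. f(pair(pair(c, c), pair(c, b)), pair(c, c))  →  c   [R1 at ε]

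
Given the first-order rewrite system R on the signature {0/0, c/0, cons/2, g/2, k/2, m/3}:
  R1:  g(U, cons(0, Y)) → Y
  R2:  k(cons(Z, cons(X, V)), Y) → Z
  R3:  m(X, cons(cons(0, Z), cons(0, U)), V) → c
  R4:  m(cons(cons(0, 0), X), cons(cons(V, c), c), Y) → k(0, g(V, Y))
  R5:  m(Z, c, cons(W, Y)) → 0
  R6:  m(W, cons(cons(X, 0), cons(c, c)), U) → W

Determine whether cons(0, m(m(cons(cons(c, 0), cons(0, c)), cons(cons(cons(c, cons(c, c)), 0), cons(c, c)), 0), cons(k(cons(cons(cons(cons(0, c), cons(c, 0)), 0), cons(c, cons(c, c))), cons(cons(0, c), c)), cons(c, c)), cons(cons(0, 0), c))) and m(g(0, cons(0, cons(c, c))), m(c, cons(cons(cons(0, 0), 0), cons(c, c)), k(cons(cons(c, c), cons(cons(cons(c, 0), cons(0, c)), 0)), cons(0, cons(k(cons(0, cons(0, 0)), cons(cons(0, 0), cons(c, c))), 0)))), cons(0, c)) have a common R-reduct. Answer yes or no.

no — NF(t₁) = cons(0, cons(cons(c, 0), cons(0, c))), NF(t₂) = 0

Reduce t₁ = cons(0, m(m(cons(cons(c, 0), cons(0, c)), cons(cons(cons(c, cons(c, c)), 0), cons(c, c)), 0), cons(k(cons(cons(cons(cons(0, c), cons(c, 0)), 0), cons(c, cons(c, c))), cons(cons(0, c), c)), cons(c, c)), cons(cons(0, 0), c))):
1. cons(0, m(m(cons(cons(c, 0), cons(0, c)), cons(cons(cons(c, cons(c, c)), 0), cons(c, c)), 0), cons(k(cons(cons(cons(cons(0, c), cons(c, 0)), 0), cons(c, cons(c, c))), cons(cons(0, c), c)), cons(c, c)), cons(cons(0, 0), c)))  →  cons(0, m(cons(cons(c, 0), cons(0, c)), cons(k(cons(cons(cons(cons(0, c), cons(c, 0)), 0), cons(c, cons(c, c))), cons(cons(0, c), c)), cons(c, c)), cons(cons(0, 0), c)))   [R6 at 2.1]
2. cons(0, m(cons(cons(c, 0), cons(0, c)), cons(k(cons(cons(cons(cons(0, c), cons(c, 0)), 0), cons(c, cons(c, c))), cons(cons(0, c), c)), cons(c, c)), cons(cons(0, 0), c)))  →  cons(0, m(cons(cons(c, 0), cons(0, c)), cons(cons(cons(cons(0, c), cons(c, 0)), 0), cons(c, c)), cons(cons(0, 0), c)))   [R2 at 2.2.1]
3. cons(0, m(cons(cons(c, 0), cons(0, c)), cons(cons(cons(cons(0, c), cons(c, 0)), 0), cons(c, c)), cons(cons(0, 0), c)))  →  cons(0, cons(cons(c, 0), cons(0, c)))   [R6 at 2]

Reduce t₂ = m(g(0, cons(0, cons(c, c))), m(c, cons(cons(cons(0, 0), 0), cons(c, c)), k(cons(cons(c, c), cons(cons(cons(c, 0), cons(0, c)), 0)), cons(0, cons(k(cons(0, cons(0, 0)), cons(cons(0, 0), cons(c, c))), 0)))), cons(0, c)):
1. m(g(0, cons(0, cons(c, c))), m(c, cons(cons(cons(0, 0), 0), cons(c, c)), k(cons(cons(c, c), cons(cons(cons(c, 0), cons(0, c)), 0)), cons(0, cons(k(cons(0, cons(0, 0)), cons(cons(0, 0), cons(c, c))), 0)))), cons(0, c))  →  m(cons(c, c), m(c, cons(cons(cons(0, 0), 0), cons(c, c)), k(cons(cons(c, c), cons(cons(cons(c, 0), cons(0, c)), 0)), cons(0, cons(k(cons(0, cons(0, 0)), cons(cons(0, 0), cons(c, c))), 0)))), cons(0, c))   [R1 at 1]
2. m(cons(c, c), m(c, cons(cons(cons(0, 0), 0), cons(c, c)), k(cons(cons(c, c), cons(cons(cons(c, 0), cons(0, c)), 0)), cons(0, cons(k(cons(0, cons(0, 0)), cons(cons(0, 0), cons(c, c))), 0)))), cons(0, c))  →  m(cons(c, c), c, cons(0, c))   [R6 at 2]
3. m(cons(c, c), c, cons(0, c))  →  0   [R5 at ε]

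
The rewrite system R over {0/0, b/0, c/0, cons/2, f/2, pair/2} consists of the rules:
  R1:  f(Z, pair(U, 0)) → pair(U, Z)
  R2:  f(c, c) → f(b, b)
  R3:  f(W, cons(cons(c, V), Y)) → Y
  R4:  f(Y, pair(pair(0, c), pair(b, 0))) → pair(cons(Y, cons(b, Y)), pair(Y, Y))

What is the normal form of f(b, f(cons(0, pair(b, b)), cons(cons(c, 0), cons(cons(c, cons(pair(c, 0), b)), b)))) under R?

b

1. f(b, f(cons(0, pair(b, b)), cons(cons(c, 0), cons(cons(c, cons(pair(c, 0), b)), b))))  →  f(b, cons(cons(c, cons(pair(c, 0), b)), b))   [R3 at 2]
2. f(b, cons(cons(c, cons(pair(c, 0), b)), b))  →  b   [R3 at ε]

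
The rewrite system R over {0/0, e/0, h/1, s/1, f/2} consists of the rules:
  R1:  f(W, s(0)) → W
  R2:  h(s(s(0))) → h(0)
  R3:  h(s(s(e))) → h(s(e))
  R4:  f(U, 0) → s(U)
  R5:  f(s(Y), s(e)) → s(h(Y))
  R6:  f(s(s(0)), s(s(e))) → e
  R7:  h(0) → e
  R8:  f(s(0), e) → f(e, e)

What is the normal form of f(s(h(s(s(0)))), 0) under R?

s(s(e))

1. f(s(h(s(s(0)))), 0)  →  s(s(h(s(s(0)))))   [R4 at ε]
2. s(s(h(s(s(0)))))  →  s(s(h(0)))   [R2 at 1.1]
3. s(s(h(0)))  →  s(s(e))   [R7 at 1.1]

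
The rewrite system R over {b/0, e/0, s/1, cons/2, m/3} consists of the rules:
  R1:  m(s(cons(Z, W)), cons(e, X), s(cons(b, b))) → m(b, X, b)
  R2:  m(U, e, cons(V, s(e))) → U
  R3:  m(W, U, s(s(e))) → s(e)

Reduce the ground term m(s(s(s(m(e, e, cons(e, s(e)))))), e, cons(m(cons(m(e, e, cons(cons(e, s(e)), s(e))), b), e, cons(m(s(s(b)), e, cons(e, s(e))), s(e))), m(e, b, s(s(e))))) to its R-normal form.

s(s(s(e)))

1. m(s(s(s(m(e, e, cons(e, s(e)))))), e, cons(m(cons(m(e, e, cons(cons(e, s(e)), s(e))), b), e, cons(m(s(s(b)), e, cons(e, s(e))), s(e))), m(e, b, s(s(e)))))  →  m(s(s(s(e))), e, cons(m(cons(m(e, e, cons(cons(e, s(e)), s(e))), b), e, cons(m(s(s(b)), e, cons(e, s(e))), s(e))), m(e, b, s(s(e)))))   [R2 at 1.1.1.1]
2. m(s(s(s(e))), e, cons(m(cons(m(e, e, cons(cons(e, s(e)), s(e))), b), e, cons(m(s(s(b)), e, cons(e, s(e))), s(e))), m(e, b, s(s(e)))))  →  m(s(s(s(e))), e, cons(cons(m(e, e, cons(cons(e, s(e)), s(e))), b), m(e, b, s(s(e)))))   [R2 at 3.1]
3. m(s(s(s(e))), e, cons(cons(m(e, e, cons(cons(e, s(e)), s(e))), b), m(e, b, s(s(e)))))  →  m(s(s(s(e))), e, cons(cons(e, b), m(e, b, s(s(e)))))   [R2 at 3.1.1]
4. m(s(s(s(e))), e, cons(cons(e, b), m(e, b, s(s(e)))))  →  m(s(s(s(e))), e, cons(cons(e, b), s(e)))   [R3 at 3.2]
5. m(s(s(s(e))), e, cons(cons(e, b), s(e)))  →  s(s(s(e)))   [R2 at ε]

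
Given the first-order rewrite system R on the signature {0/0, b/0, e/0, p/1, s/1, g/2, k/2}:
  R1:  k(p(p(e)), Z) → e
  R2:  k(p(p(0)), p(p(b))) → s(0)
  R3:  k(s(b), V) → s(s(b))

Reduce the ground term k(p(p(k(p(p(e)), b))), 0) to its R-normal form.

1. k(p(p(k(p(p(e)), b))), 0)  →  k(p(p(e)), 0)   [R1 at 1.1.1]
2. k(p(p(e)), 0)  →  e   [R1 at ε]

e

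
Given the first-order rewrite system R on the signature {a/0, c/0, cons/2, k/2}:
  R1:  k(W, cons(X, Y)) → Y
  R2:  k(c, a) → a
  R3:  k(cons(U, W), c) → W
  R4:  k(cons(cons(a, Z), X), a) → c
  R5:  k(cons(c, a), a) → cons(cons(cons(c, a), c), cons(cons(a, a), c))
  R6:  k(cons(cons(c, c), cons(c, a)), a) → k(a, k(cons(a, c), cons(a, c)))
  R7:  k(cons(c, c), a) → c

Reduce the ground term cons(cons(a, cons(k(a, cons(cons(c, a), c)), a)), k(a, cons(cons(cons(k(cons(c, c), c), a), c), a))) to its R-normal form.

cons(cons(a, cons(c, a)), a)

1. cons(cons(a, cons(k(a, cons(cons(c, a), c)), a)), k(a, cons(cons(cons(k(cons(c, c), c), a), c), a)))  →  cons(cons(a, cons(c, a)), k(a, cons(cons(cons(k(cons(c, c), c), a), c), a)))   [R1 at 1.2.1]
2. cons(cons(a, cons(c, a)), k(a, cons(cons(cons(k(cons(c, c), c), a), c), a)))  →  cons(cons(a, cons(c, a)), a)   [R1 at 2]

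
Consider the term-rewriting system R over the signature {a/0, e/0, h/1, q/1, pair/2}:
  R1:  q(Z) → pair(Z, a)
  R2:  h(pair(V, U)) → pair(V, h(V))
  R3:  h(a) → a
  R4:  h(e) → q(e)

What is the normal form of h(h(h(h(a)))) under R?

a

1. h(h(h(h(a))))  →  h(h(h(a)))   [R3 at 1.1.1]
2. h(h(h(a)))  →  h(h(a))   [R3 at 1.1]
3. h(h(a))  →  h(a)   [R3 at 1]
4. h(a)  →  a   [R3 at ε]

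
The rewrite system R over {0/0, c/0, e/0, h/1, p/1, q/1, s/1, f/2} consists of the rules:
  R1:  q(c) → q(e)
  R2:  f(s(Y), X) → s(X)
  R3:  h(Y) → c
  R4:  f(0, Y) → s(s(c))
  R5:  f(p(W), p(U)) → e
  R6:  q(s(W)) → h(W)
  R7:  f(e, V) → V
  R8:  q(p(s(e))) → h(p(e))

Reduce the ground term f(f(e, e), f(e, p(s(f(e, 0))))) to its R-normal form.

p(s(0))

1. f(f(e, e), f(e, p(s(f(e, 0)))))  →  f(e, f(e, p(s(f(e, 0)))))   [R7 at 1]
2. f(e, f(e, p(s(f(e, 0)))))  →  f(e, p(s(f(e, 0))))   [R7 at ε]
3. f(e, p(s(f(e, 0))))  →  p(s(f(e, 0)))   [R7 at ε]
4. p(s(f(e, 0)))  →  p(s(0))   [R7 at 1.1]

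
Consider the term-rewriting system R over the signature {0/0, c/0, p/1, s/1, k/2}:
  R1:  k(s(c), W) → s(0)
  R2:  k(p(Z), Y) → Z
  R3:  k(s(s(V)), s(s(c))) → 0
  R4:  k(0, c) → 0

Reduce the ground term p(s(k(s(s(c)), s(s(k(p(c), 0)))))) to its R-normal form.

1. p(s(k(s(s(c)), s(s(k(p(c), 0))))))  →  p(s(k(s(s(c)), s(s(c)))))   [R2 at 1.1.2.1.1]
2. p(s(k(s(s(c)), s(s(c)))))  →  p(s(0))   [R3 at 1.1]

p(s(0))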